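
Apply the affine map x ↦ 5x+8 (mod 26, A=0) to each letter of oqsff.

o(14): 5·14+8=78≡0 → a
q(16): 5·16+8=88≡10 → k
s(18): 5·18+8=98≡20 → u
f(5): 5·5+8=33≡7 → h
f(5): 5·5+8=33≡7 → h

akuhh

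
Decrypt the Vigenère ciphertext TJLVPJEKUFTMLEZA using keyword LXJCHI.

IMCTIBTNLDMEAHQY

Repeat the key across the ciphertext: LXJCHILXJCHILXJC
T(19)−L(11): 8 → I
J(9)−X(23): -14≡12 → M
L(11)−J(9): 2 → C
V(21)−C(2): 19 → T
P(15)−H(7): 8 → I
J(9)−I(8): 1 → B
E(4)−L(11): -7≡19 → T
K(10)−X(23): -13≡13 → N
U(20)−J(9): 11 → L
F(5)−C(2): 3 → D
T(19)−H(7): 12 → M
M(12)−I(8): 4 → E
L(11)−L(11): 0 → A
E(4)−X(23): -19≡7 → H
Z(25)−J(9): 16 → Q
A(0)−C(2): -2≡24 → Y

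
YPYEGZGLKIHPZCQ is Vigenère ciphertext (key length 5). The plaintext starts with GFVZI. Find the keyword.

SKDFY

Subtract each crib letter from the matching ciphertext letter (mod 26):
Y(24)−G(6)=18 → S
P(15)−F(5)=10 → K
Y(24)−V(21)=3 → D
E(4)−Z(25)=-21≡5 → F
G(6)−I(8)=-2≡24 → Y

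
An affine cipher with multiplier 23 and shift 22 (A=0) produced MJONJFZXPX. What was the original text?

The inverse of 23 mod 26 is 17, since 23·17=391≡1. Apply D(y)=17·(y−22) mod 26:
M(12): 17·(12−22)=-170≡12 → M
J(9): 17·(9−22)=-221≡13 → N
O(14): 17·(14−22)=-136≡20 → U
N(13): 17·(13−22)=-153≡3 → D
J(9): 17·(9−22)=-221≡13 → N
F(5): 17·(5−22)=-289≡23 → X
Z(25): 17·(25−22)=51≡25 → Z
X(23): 17·(23−22)=17 → R
P(15): 17·(15−22)=-119≡11 → L
X(23): 17·(23−22)=17 → R

MNUDNXZRLR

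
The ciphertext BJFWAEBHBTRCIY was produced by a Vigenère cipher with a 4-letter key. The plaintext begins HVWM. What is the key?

Subtract each crib letter from the matching ciphertext letter (mod 26):
B(1)−H(7)=-6≡20 → U
J(9)−V(21)=-12≡14 → O
F(5)−W(22)=-17≡9 → J
W(22)−M(12)=10 → K

UOJK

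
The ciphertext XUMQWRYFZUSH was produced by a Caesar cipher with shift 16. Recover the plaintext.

X(23): 23−16=7 → H
U(20): 20−16=4 → E
M(12): 12−16=-4≡22 → W
Q(16): 16−16=0 → A
W(22): 22−16=6 → G
R(17): 17−16=1 → B
Y(24): 24−16=8 → I
F(5): 5−16=-11≡15 → P
Z(25): 25−16=9 → J
U(20): 20−16=4 → E
S(18): 18−16=2 → C
H(7): 7−16=-9≡17 → R

HEWAGBIPJECR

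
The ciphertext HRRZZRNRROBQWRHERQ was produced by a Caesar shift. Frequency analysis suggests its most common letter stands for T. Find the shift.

24

The most frequent ciphertext letter is R (appears 7 times).
R is position 17; T is position 19.
Shift = -2≡24.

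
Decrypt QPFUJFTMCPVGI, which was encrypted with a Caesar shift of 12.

Q(16): 16−12=4 → E
P(15): 15−12=3 → D
F(5): 5−12=-7≡19 → T
U(20): 20−12=8 → I
J(9): 9−12=-3≡23 → X
F(5): 5−12=-7≡19 → T
T(19): 19−12=7 → H
M(12): 12−12=0 → A
C(2): 2−12=-10≡16 → Q
P(15): 15−12=3 → D
V(21): 21−12=9 → J
G(6): 6−12=-6≡20 → U
I(8): 8−12=-4≡22 → W

EDTIXTHAQDJUW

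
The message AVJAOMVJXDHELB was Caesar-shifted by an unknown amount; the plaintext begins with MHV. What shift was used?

14

From the crib: A(0)−M(12)=-12≡14, so the shift is 14.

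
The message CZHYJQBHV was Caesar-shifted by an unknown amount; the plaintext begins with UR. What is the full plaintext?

URZQBITZN

From the crib: C(2)−U(20)=-18≡8, so the shift is 8.
Subtract 8 from each ciphertext letter:
C(2): 2−8=-6≡20 → U
Z(25): 25−8=17 → R
H(7): 7−8=-1≡25 → Z
Y(24): 24−8=16 → Q
J(9): 9−8=1 → B
Q(16): 16−8=8 → I
B(1): 1−8=-7≡19 → T
H(7): 7−8=-1≡25 → Z
V(21): 21−8=13 → N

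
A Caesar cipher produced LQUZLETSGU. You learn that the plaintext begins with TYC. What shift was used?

18

From the crib: L(11)−T(19)=-8≡18, so the shift is 18.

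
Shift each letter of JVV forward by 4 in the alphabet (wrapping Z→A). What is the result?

J(9): 9+4=13 → N
V(21): 21+4=25 → Z
V(21): 21+4=25 → Z

NZZ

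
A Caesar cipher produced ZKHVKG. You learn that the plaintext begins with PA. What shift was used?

From the crib: Z(25)−P(15)=10, so the shift is 10.

10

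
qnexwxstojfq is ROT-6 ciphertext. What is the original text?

khyrqrmnidzk

q(16): 16−6=10 → k
n(13): 13−6=7 → h
e(4): 4−6=-2≡24 → y
x(23): 23−6=17 → r
w(22): 22−6=16 → q
x(23): 23−6=17 → r
s(18): 18−6=12 → m
t(19): 19−6=13 → n
o(14): 14−6=8 → i
j(9): 9−6=3 → d
f(5): 5−6=-1≡25 → z
q(16): 16−6=10 → k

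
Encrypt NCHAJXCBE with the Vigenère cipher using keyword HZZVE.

Repeat the key across the message: HZZVEHZZV
N(13)+H(7): 20 → U
C(2)+Z(25): 27≡1 → B
H(7)+Z(25): 32≡6 → G
A(0)+V(21): 21 → V
J(9)+E(4): 13 → N
X(23)+H(7): 30≡4 → E
C(2)+Z(25): 27≡1 → B
B(1)+Z(25): 26≡0 → A
E(4)+V(21): 25 → Z

UBGVNEBAZ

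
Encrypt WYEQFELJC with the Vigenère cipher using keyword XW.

TUBMCAIFZ

Repeat the key across the message: XWXWXWXWX
W(22)+X(23): 45≡19 → T
Y(24)+W(22): 46≡20 → U
E(4)+X(23): 27≡1 → B
Q(16)+W(22): 38≡12 → M
F(5)+X(23): 28≡2 → C
E(4)+W(22): 26≡0 → A
L(11)+X(23): 34≡8 → I
J(9)+W(22): 31≡5 → F
C(2)+X(23): 25 → Z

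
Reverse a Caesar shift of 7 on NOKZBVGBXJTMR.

N(13): 13−7=6 → G
O(14): 14−7=7 → H
K(10): 10−7=3 → D
Z(25): 25−7=18 → S
B(1): 1−7=-6≡20 → U
V(21): 21−7=14 → O
G(6): 6−7=-1≡25 → Z
B(1): 1−7=-6≡20 → U
X(23): 23−7=16 → Q
J(9): 9−7=2 → C
T(19): 19−7=12 → M
M(12): 12−7=5 → F
R(17): 17−7=10 → K

GHDSUOZUQCMFK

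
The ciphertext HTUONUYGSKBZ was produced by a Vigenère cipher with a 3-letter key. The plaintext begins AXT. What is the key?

HWB

Subtract each crib letter from the matching ciphertext letter (mod 26):
H(7)−A(0)=7 → H
T(19)−X(23)=-4≡22 → W
U(20)−T(19)=1 → B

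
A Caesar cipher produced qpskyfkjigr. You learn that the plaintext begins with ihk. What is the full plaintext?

ihkcqxcbayj

From the crib: q(16)−i(8)=8, so the shift is 8.
Subtract 8 from each ciphertext letter:
q(16): 16−8=8 → i
p(15): 15−8=7 → h
s(18): 18−8=10 → k
k(10): 10−8=2 → c
y(24): 24−8=16 → q
f(5): 5−8=-3≡23 → x
k(10): 10−8=2 → c
j(9): 9−8=1 → b
i(8): 8−8=0 → a
g(6): 6−8=-2≡24 → y
r(17): 17−8=9 → j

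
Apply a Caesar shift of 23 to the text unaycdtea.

rkxvzaqbx

u(20): 20+23=43≡17 → r
n(13): 13+23=36≡10 → k
a(0): 0+23=23 → x
y(24): 24+23=47≡21 → v
c(2): 2+23=25 → z
d(3): 3+23=26≡0 → a
t(19): 19+23=42≡16 → q
e(4): 4+23=27≡1 → b
a(0): 0+23=23 → x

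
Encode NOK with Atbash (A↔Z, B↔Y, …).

N(13) → M(12)
O(14) → L(11)
K(10) → P(15)

MLP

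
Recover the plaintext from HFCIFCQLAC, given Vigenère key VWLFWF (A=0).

MJRDJXVPPX

Repeat the key across the ciphertext: VWLFWFVWLF
H(7)−V(21): -14≡12 → M
F(5)−W(22): -17≡9 → J
C(2)−L(11): -9≡17 → R
I(8)−F(5): 3 → D
F(5)−W(22): -17≡9 → J
C(2)−F(5): -3≡23 → X
Q(16)−V(21): -5≡21 → V
L(11)−W(22): -11≡15 → P
A(0)−L(11): -11≡15 → P
C(2)−F(5): -3≡23 → X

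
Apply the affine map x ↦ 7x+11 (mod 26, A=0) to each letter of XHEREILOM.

QINANPKFR

X(23): 7·23+11=172≡16 → Q
H(7): 7·7+11=60≡8 → I
E(4): 7·4+11=39≡13 → N
R(17): 7·17+11=130≡0 → A
E(4): 7·4+11=39≡13 → N
I(8): 7·8+11=67≡15 → P
L(11): 7·11+11=88≡10 → K
O(14): 7·14+11=109≡5 → F
M(12): 7·12+11=95≡17 → R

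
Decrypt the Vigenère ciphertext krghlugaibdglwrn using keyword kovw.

Repeat the key across the ciphertext: kovwkovwkovwkovw
k(10)−k(10): 0 → a
r(17)−o(14): 3 → d
g(6)−v(21): -15≡11 → l
h(7)−w(22): -15≡11 → l
l(11)−k(10): 1 → b
u(20)−o(14): 6 → g
g(6)−v(21): -15≡11 → l
a(0)−w(22): -22≡4 → e
i(8)−k(10): -2≡24 → y
b(1)−o(14): -13≡13 → n
d(3)−v(21): -18≡8 → i
g(6)−w(22): -16≡10 → k
l(11)−k(10): 1 → b
w(22)−o(14): 8 → i
r(17)−v(21): -4≡22 → w
n(13)−w(22): -9≡17 → r

adllbgleynikbiwr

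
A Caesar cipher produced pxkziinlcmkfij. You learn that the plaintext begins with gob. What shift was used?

9

From the crib: p(15)−g(6)=9, so the shift is 9.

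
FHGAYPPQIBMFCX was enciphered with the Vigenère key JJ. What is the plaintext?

Repeat the key across the ciphertext: JJJJJJJJJJJJJJ
F(5)−J(9): -4≡22 → W
H(7)−J(9): -2≡24 → Y
G(6)−J(9): -3≡23 → X
A(0)−J(9): -9≡17 → R
Y(24)−J(9): 15 → P
P(15)−J(9): 6 → G
P(15)−J(9): 6 → G
Q(16)−J(9): 7 → H
I(8)−J(9): -1≡25 → Z
B(1)−J(9): -8≡18 → S
M(12)−J(9): 3 → D
F(5)−J(9): -4≡22 → W
C(2)−J(9): -7≡19 → T
X(23)−J(9): 14 → O

WYXRPGGHZSDWTO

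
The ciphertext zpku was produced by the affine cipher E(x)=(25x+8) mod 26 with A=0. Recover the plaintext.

The inverse of 25 mod 26 is 25, since 25·25=625≡1. Apply D(y)=25·(y−8) mod 26:
z(25): 25·(25−8)=425≡9 → j
p(15): 25·(15−8)=175≡19 → t
k(10): 25·(10−8)=50≡24 → y
u(20): 25·(20−8)=300≡14 → o

jtyo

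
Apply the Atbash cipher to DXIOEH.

WCRLVS

D(3) → W(22)
X(23) → C(2)
I(8) → R(17)
O(14) → L(11)
E(4) → V(21)
H(7) → S(18)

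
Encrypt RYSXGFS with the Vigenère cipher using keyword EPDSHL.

VNVPNQW

Repeat the key across the message: EPDSHLE
R(17)+E(4): 21 → V
Y(24)+P(15): 39≡13 → N
S(18)+D(3): 21 → V
X(23)+S(18): 41≡15 → P
G(6)+H(7): 13 → N
F(5)+L(11): 16 → Q
S(18)+E(4): 22 → W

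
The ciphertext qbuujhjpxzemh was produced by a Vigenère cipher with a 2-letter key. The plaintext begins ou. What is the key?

Subtract each crib letter from the matching ciphertext letter (mod 26):
q(16)−o(14)=2 → c
b(1)−u(20)=-19≡7 → h

ch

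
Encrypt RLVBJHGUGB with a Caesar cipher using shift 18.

JDNTBZYMYT

R(17): 17+18=35≡9 → J
L(11): 11+18=29≡3 → D
V(21): 21+18=39≡13 → N
B(1): 1+18=19 → T
J(9): 9+18=27≡1 → B
H(7): 7+18=25 → Z
G(6): 6+18=24 → Y
U(20): 20+18=38≡12 → M
G(6): 6+18=24 → Y
B(1): 1+18=19 → T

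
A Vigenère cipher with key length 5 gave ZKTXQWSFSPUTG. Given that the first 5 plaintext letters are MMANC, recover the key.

NYTKO

Subtract each crib letter from the matching ciphertext letter (mod 26):
Z(25)−M(12)=13 → N
K(10)−M(12)=-2≡24 → Y
T(19)−A(0)=19 → T
X(23)−N(13)=10 → K
Q(16)−C(2)=14 → O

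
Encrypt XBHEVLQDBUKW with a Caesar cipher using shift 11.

X(23): 23+11=34≡8 → I
B(1): 1+11=12 → M
H(7): 7+11=18 → S
E(4): 4+11=15 → P
V(21): 21+11=32≡6 → G
L(11): 11+11=22 → W
Q(16): 16+11=27≡1 → B
D(3): 3+11=14 → O
B(1): 1+11=12 → M
U(20): 20+11=31≡5 → F
K(10): 10+11=21 → V
W(22): 22+11=33≡7 → H

IMSPGWBOMFVH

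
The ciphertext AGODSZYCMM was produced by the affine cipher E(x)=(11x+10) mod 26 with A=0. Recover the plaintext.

The inverse of 11 mod 26 is 19, since 11·19=209≡1. Apply D(y)=19·(y−10) mod 26:
A(0): 19·(0−10)=-190≡18 → S
G(6): 19·(6−10)=-76≡2 → C
O(14): 19·(14−10)=76≡24 → Y
D(3): 19·(3−10)=-133≡23 → X
S(18): 19·(18−10)=152≡22 → W
Z(25): 19·(25−10)=285≡25 → Z
Y(24): 19·(24−10)=266≡6 → G
C(2): 19·(2−10)=-152≡4 → E
M(12): 19·(12−10)=38≡12 → M
M(12): 19·(12−10)=38≡12 → M

SCYXWZGEMM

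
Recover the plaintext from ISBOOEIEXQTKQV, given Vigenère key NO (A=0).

VEOABQVQKCGWDH

Repeat the key across the ciphertext: NONONONONONONO
I(8)−N(13): -5≡21 → V
S(18)−O(14): 4 → E
B(1)−N(13): -12≡14 → O
O(14)−O(14): 0 → A
O(14)−N(13): 1 → B
E(4)−O(14): -10≡16 → Q
I(8)−N(13): -5≡21 → V
E(4)−O(14): -10≡16 → Q
X(23)−N(13): 10 → K
Q(16)−O(14): 2 → C
T(19)−N(13): 6 → G
K(10)−O(14): -4≡22 → W
Q(16)−N(13): 3 → D
V(21)−O(14): 7 → H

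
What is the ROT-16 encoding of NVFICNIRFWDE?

DLVYSDYHVMTU

N(13): 13+16=29≡3 → D
V(21): 21+16=37≡11 → L
F(5): 5+16=21 → V
I(8): 8+16=24 → Y
C(2): 2+16=18 → S
N(13): 13+16=29≡3 → D
I(8): 8+16=24 → Y
R(17): 17+16=33≡7 → H
F(5): 5+16=21 → V
W(22): 22+16=38≡12 → M
D(3): 3+16=19 → T
E(4): 4+16=20 → U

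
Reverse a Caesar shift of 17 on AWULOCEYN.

A(0): 0−17=-17≡9 → J
W(22): 22−17=5 → F
U(20): 20−17=3 → D
L(11): 11−17=-6≡20 → U
O(14): 14−17=-3≡23 → X
C(2): 2−17=-15≡11 → L
E(4): 4−17=-13≡13 → N
Y(24): 24−17=7 → H
N(13): 13−17=-4≡22 → W

JFDUXLNHW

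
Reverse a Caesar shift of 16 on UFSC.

EPCM

U(20): 20−16=4 → E
F(5): 5−16=-11≡15 → P
S(18): 18−16=2 → C
C(2): 2−16=-14≡12 → M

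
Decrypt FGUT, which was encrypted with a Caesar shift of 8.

XYML

F(5): 5−8=-3≡23 → X
G(6): 6−8=-2≡24 → Y
U(20): 20−8=12 → M
T(19): 19−8=11 → L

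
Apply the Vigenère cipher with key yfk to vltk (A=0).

Repeat the key across the message: yfky
v(21)+y(24): 45≡19 → t
l(11)+f(5): 16 → q
t(19)+k(10): 29≡3 → d
k(10)+y(24): 34≡8 → i

tqdi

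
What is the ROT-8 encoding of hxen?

h(7): 7+8=15 → p
x(23): 23+8=31≡5 → f
e(4): 4+8=12 → m
n(13): 13+8=21 → v

pfmv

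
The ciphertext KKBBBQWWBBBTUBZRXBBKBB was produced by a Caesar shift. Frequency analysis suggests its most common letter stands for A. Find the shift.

1

The most frequent ciphertext letter is B (appears 11 times).
B is position 1; A is position 0.
Shift = 1.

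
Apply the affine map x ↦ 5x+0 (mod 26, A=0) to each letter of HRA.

H(7): 5·7+0=35≡9 → J
R(17): 5·17+0=85≡7 → H
A(0): 5·0+0=0 → A

JHA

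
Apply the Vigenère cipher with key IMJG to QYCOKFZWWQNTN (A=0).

Repeat the key across the message: IMJGIMJGIMJGI
Q(16)+I(8): 24 → Y
Y(24)+M(12): 36≡10 → K
C(2)+J(9): 11 → L
O(14)+G(6): 20 → U
K(10)+I(8): 18 → S
F(5)+M(12): 17 → R
Z(25)+J(9): 34≡8 → I
W(22)+G(6): 28≡2 → C
W(22)+I(8): 30≡4 → E
Q(16)+M(12): 28≡2 → C
N(13)+J(9): 22 → W
T(19)+G(6): 25 → Z
N(13)+I(8): 21 → V

YKLUSRICECWZV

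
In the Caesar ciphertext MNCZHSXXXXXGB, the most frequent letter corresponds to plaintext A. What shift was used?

The most frequent ciphertext letter is X (appears 5 times).
X is position 23; A is position 0.
Shift = 23.

23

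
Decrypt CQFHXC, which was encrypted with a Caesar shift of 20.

C(2): 2−20=-18≡8 → I
Q(16): 16−20=-4≡22 → W
F(5): 5−20=-15≡11 → L
H(7): 7−20=-13≡13 → N
X(23): 23−20=3 → D
C(2): 2−20=-18≡8 → I

IWLNDI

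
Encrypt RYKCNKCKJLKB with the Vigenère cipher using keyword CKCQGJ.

Repeat the key across the message: CKCQGJCKCQGJ
R(17)+C(2): 19 → T
Y(24)+K(10): 34≡8 → I
K(10)+C(2): 12 → M
C(2)+Q(16): 18 → S
N(13)+G(6): 19 → T
K(10)+J(9): 19 → T
C(2)+C(2): 4 → E
K(10)+K(10): 20 → U
J(9)+C(2): 11 → L
L(11)+Q(16): 27≡1 → B
K(10)+G(6): 16 → Q
B(1)+J(9): 10 → K

TIMSTTEULBQK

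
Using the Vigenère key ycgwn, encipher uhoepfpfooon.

sjuacdrlkbmp

Repeat the key across the message: ycgwnycgwnyc
u(20)+y(24): 44≡18 → s
h(7)+c(2): 9 → j
o(14)+g(6): 20 → u
e(4)+w(22): 26≡0 → a
p(15)+n(13): 28≡2 → c
f(5)+y(24): 29≡3 → d
p(15)+c(2): 17 → r
f(5)+g(6): 11 → l
o(14)+w(22): 36≡10 → k
o(14)+n(13): 27≡1 → b
o(14)+y(24): 38≡12 → m
n(13)+c(2): 15 → p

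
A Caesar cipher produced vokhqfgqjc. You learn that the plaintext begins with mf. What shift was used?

From the crib: v(21)−m(12)=9, so the shift is 9.

9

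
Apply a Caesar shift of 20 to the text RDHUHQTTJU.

LXBOBKNNDO

R(17): 17+20=37≡11 → L
D(3): 3+20=23 → X
H(7): 7+20=27≡1 → B
U(20): 20+20=40≡14 → O
H(7): 7+20=27≡1 → B
Q(16): 16+20=36≡10 → K
T(19): 19+20=39≡13 → N
T(19): 19+20=39≡13 → N
J(9): 9+20=29≡3 → D
U(20): 20+20=40≡14 → O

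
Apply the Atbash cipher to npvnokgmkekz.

n(13) → m(12)
p(15) → k(10)
v(21) → e(4)
n(13) → m(12)
o(14) → l(11)
k(10) → p(15)
g(6) → t(19)
m(12) → n(13)
k(10) → p(15)
e(4) → v(21)
k(10) → p(15)
z(25) → a(0)

mkemlptnpvpa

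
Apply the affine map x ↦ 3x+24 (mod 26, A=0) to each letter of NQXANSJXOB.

N(13): 3·13+24=63≡11 → L
Q(16): 3·16+24=72≡20 → U
X(23): 3·23+24=93≡15 → P
A(0): 3·0+24=24 → Y
N(13): 3·13+24=63≡11 → L
S(18): 3·18+24=78≡0 → A
J(9): 3·9+24=51≡25 → Z
X(23): 3·23+24=93≡15 → P
O(14): 3·14+24=66≡14 → O
B(1): 3·1+24=27≡1 → B

LUPYLAZPOB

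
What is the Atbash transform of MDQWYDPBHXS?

M(12) → N(13)
D(3) → W(22)
Q(16) → J(9)
W(22) → D(3)
Y(24) → B(1)
D(3) → W(22)
P(15) → K(10)
B(1) → Y(24)
H(7) → S(18)
X(23) → C(2)
S(18) → H(7)

NWJDBWKYSCH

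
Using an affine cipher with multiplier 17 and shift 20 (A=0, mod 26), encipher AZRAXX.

UDXUVV

A(0): 17·0+20=20 → U
Z(25): 17·25+20=445≡3 → D
R(17): 17·17+20=309≡23 → X
A(0): 17·0+20=20 → U
X(23): 17·23+20=411≡21 → V
X(23): 17·23+20=411≡21 → V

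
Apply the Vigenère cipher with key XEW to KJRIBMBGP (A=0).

Repeat the key across the message: XEWXEWXEW
K(10)+X(23): 33≡7 → H
J(9)+E(4): 13 → N
R(17)+W(22): 39≡13 → N
I(8)+X(23): 31≡5 → F
B(1)+E(4): 5 → F
M(12)+W(22): 34≡8 → I
B(1)+X(23): 24 → Y
G(6)+E(4): 10 → K
P(15)+W(22): 37≡11 → L

HNNFFIYKL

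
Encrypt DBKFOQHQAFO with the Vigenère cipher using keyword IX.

Repeat the key across the message: IXIXIXIXIXI
D(3)+I(8): 11 → L
B(1)+X(23): 24 → Y
K(10)+I(8): 18 → S
F(5)+X(23): 28≡2 → C
O(14)+I(8): 22 → W
Q(16)+X(23): 39≡13 → N
H(7)+I(8): 15 → P
Q(16)+X(23): 39≡13 → N
A(0)+I(8): 8 → I
F(5)+X(23): 28≡2 → C
O(14)+I(8): 22 → W

LYSCWNPNICW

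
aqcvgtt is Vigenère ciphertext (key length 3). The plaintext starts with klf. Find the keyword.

Subtract each crib letter from the matching ciphertext letter (mod 26):
a(0)−k(10)=-10≡16 → q
q(16)−l(11)=5 → f
c(2)−f(5)=-3≡23 → x

qfx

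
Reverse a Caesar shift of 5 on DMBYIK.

D(3): 3−5=-2≡24 → Y
M(12): 12−5=7 → H
B(1): 1−5=-4≡22 → W
Y(24): 24−5=19 → T
I(8): 8−5=3 → D
K(10): 10−5=5 → F

YHWTDF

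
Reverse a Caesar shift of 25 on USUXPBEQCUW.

VTVYQCFRDVX

U(20): 20−25=-5≡21 → V
S(18): 18−25=-7≡19 → T
U(20): 20−25=-5≡21 → V
X(23): 23−25=-2≡24 → Y
P(15): 15−25=-10≡16 → Q
B(1): 1−25=-24≡2 → C
E(4): 4−25=-21≡5 → F
Q(16): 16−25=-9≡17 → R
C(2): 2−25=-23≡3 → D
U(20): 20−25=-5≡21 → V
W(22): 22−25=-3≡23 → X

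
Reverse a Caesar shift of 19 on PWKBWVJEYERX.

P(15): 15−19=-4≡22 → W
W(22): 22−19=3 → D
K(10): 10−19=-9≡17 → R
B(1): 1−19=-18≡8 → I
W(22): 22−19=3 → D
V(21): 21−19=2 → C
J(9): 9−19=-10≡16 → Q
E(4): 4−19=-15≡11 → L
Y(24): 24−19=5 → F
E(4): 4−19=-15≡11 → L
R(17): 17−19=-2≡24 → Y
X(23): 23−19=4 → E

WDRIDCQLFLYE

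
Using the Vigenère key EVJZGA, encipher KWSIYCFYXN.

Repeat the key across the message: EVJZGAEVJZ
K(10)+E(4): 14 → O
W(22)+V(21): 43≡17 → R
S(18)+J(9): 27≡1 → B
I(8)+Z(25): 33≡7 → H
Y(24)+G(6): 30≡4 → E
C(2)+A(0): 2 → C
F(5)+E(4): 9 → J
Y(24)+V(21): 45≡19 → T
X(23)+J(9): 32≡6 → G
N(13)+Z(25): 38≡12 → M

ORBHECJTGM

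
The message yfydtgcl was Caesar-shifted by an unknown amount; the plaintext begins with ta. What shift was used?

5

From the crib: y(24)−t(19)=5, so the shift is 5.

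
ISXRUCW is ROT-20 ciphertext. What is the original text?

I(8): 8−20=-12≡14 → O
S(18): 18−20=-2≡24 → Y
X(23): 23−20=3 → D
R(17): 17−20=-3≡23 → X
U(20): 20−20=0 → A
C(2): 2−20=-18≡8 → I
W(22): 22−20=2 → C

OYDXAIC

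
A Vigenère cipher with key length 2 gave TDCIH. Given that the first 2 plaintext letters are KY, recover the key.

JF

Subtract each crib letter from the matching ciphertext letter (mod 26):
T(19)−K(10)=9 → J
D(3)−Y(24)=-21≡5 → F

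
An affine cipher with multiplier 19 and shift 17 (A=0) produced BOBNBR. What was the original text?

The inverse of 19 mod 26 is 11, since 19·11=209≡1. Apply D(y)=11·(y−17) mod 26:
B(1): 11·(1−17)=-176≡6 → G
O(14): 11·(14−17)=-33≡19 → T
B(1): 11·(1−17)=-176≡6 → G
N(13): 11·(13−17)=-44≡8 → I
B(1): 11·(1−17)=-176≡6 → G
R(17): 11·(17−17)=0 → A

GTGIGA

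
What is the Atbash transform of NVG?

MET

N(13) → M(12)
V(21) → E(4)
G(6) → T(19)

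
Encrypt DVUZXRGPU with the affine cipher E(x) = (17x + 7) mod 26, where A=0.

D(3): 17·3+7=58≡6 → G
V(21): 17·21+7=364≡0 → A
U(20): 17·20+7=347≡9 → J
Z(25): 17·25+7=432≡16 → Q
X(23): 17·23+7=398≡8 → I
R(17): 17·17+7=296≡10 → K
G(6): 17·6+7=109≡5 → F
P(15): 17·15+7=262≡2 → C
U(20): 17·20+7=347≡9 → J

GAJQIKFCJ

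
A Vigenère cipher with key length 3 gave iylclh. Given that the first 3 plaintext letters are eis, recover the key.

eqt

Subtract each crib letter from the matching ciphertext letter (mod 26):
i(8)−e(4)=4 → e
y(24)−i(8)=16 → q
l(11)−s(18)=-7≡19 → t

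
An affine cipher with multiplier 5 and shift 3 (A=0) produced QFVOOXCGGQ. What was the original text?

NQOXXEFLLN

The inverse of 5 mod 26 is 21, since 5·21=105≡1. Apply D(y)=21·(y−3) mod 26:
Q(16): 21·(16−3)=273≡13 → N
F(5): 21·(5−3)=42≡16 → Q
V(21): 21·(21−3)=378≡14 → O
O(14): 21·(14−3)=231≡23 → X
O(14): 21·(14−3)=231≡23 → X
X(23): 21·(23−3)=420≡4 → E
C(2): 21·(2−3)=-21≡5 → F
G(6): 21·(6−3)=63≡11 → L
G(6): 21·(6−3)=63≡11 → L
Q(16): 21·(16−3)=273≡13 → N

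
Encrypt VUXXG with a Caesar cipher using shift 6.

V(21): 21+6=27≡1 → B
U(20): 20+6=26≡0 → A
X(23): 23+6=29≡3 → D
X(23): 23+6=29≡3 → D
G(6): 6+6=12 → M

BADDM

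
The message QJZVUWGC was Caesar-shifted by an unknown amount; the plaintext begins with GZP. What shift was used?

From the crib: Q(16)−G(6)=10, so the shift is 10.

10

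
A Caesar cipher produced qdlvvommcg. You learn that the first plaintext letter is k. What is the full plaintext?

kxfppiggwa

From the crib: q(16)−k(10)=6, so the shift is 6.
Subtract 6 from each ciphertext letter:
q(16): 16−6=10 → k
d(3): 3−6=-3≡23 → x
l(11): 11−6=5 → f
v(21): 21−6=15 → p
v(21): 21−6=15 → p
o(14): 14−6=8 → i
m(12): 12−6=6 → g
m(12): 12−6=6 → g
c(2): 2−6=-4≡22 → w
g(6): 6−6=0 → a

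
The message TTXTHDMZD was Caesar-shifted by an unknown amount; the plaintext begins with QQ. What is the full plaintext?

QQUQEAJWA

From the crib: T(19)−Q(16)=3, so the shift is 3.
Subtract 3 from each ciphertext letter:
T(19): 19−3=16 → Q
T(19): 19−3=16 → Q
X(23): 23−3=20 → U
T(19): 19−3=16 → Q
H(7): 7−3=4 → E
D(3): 3−3=0 → A
M(12): 12−3=9 → J
Z(25): 25−3=22 → W
D(3): 3−3=0 → A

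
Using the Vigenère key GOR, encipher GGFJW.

Repeat the key across the message: GORGO
G(6)+G(6): 12 → M
G(6)+O(14): 20 → U
F(5)+R(17): 22 → W
J(9)+G(6): 15 → P
W(22)+O(14): 36≡10 → K

MUWPK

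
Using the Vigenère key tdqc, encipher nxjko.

Repeat the key across the message: tdqct
n(13)+t(19): 32≡6 → g
x(23)+d(3): 26≡0 → a
j(9)+q(16): 25 → z
k(10)+c(2): 12 → m
o(14)+t(19): 33≡7 → h

gazmh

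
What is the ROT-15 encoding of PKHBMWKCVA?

P(15): 15+15=30≡4 → E
K(10): 10+15=25 → Z
H(7): 7+15=22 → W
B(1): 1+15=16 → Q
M(12): 12+15=27≡1 → B
W(22): 22+15=37≡11 → L
K(10): 10+15=25 → Z
C(2): 2+15=17 → R
V(21): 21+15=36≡10 → K
A(0): 0+15=15 → P

EZWQBLZRKP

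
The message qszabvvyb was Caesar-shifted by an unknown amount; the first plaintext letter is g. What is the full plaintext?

From the crib: q(16)−g(6)=10, so the shift is 10.
Subtract 10 from each ciphertext letter:
q(16): 16−10=6 → g
s(18): 18−10=8 → i
z(25): 25−10=15 → p
a(0): 0−10=-10≡16 → q
b(1): 1−10=-9≡17 → r
v(21): 21−10=11 → l
v(21): 21−10=11 → l
y(24): 24−10=14 → o
b(1): 1−10=-9≡17 → r

gipqrllor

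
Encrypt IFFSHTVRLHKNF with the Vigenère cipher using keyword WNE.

ESJOUXREPDXRB

Repeat the key across the message: WNEWNEWNEWNEW
I(8)+W(22): 30≡4 → E
F(5)+N(13): 18 → S
F(5)+E(4): 9 → J
S(18)+W(22): 40≡14 → O
H(7)+N(13): 20 → U
T(19)+E(4): 23 → X
V(21)+W(22): 43≡17 → R
R(17)+N(13): 30≡4 → E
L(11)+E(4): 15 → P
H(7)+W(22): 29≡3 → D
K(10)+N(13): 23 → X
N(13)+E(4): 17 → R
F(5)+W(22): 27≡1 → B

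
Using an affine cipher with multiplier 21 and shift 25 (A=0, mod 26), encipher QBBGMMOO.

Q(16): 21·16+25=361≡23 → X
B(1): 21·1+25=46≡20 → U
B(1): 21·1+25=46≡20 → U
G(6): 21·6+25=151≡21 → V
M(12): 21·12+25=277≡17 → R
M(12): 21·12+25=277≡17 → R
O(14): 21·14+25=319≡7 → H
O(14): 21·14+25=319≡7 → H

XUUVRRHH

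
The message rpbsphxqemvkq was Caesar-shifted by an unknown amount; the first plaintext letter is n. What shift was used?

From the crib: r(17)−n(13)=4, so the shift is 4.

4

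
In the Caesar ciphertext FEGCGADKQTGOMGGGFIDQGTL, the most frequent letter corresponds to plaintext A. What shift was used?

The most frequent ciphertext letter is G (appears 7 times).
G is position 6; A is position 0.
Shift = 6.

6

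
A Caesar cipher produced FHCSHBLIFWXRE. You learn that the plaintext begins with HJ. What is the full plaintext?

HJEUJDNKHYZTG

From the crib: F(5)−H(7)=-2≡24, so the shift is 24.
Subtract 24 from each ciphertext letter:
F(5): 5−24=-19≡7 → H
H(7): 7−24=-17≡9 → J
C(2): 2−24=-22≡4 → E
S(18): 18−24=-6≡20 → U
H(7): 7−24=-17≡9 → J
B(1): 1−24=-23≡3 → D
L(11): 11−24=-13≡13 → N
I(8): 8−24=-16≡10 → K
F(5): 5−24=-19≡7 → H
W(22): 22−24=-2≡24 → Y
X(23): 23−24=-1≡25 → Z
R(17): 17−24=-7≡19 → T
E(4): 4−24=-20≡6 → G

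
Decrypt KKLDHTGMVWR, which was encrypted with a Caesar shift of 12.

YYZRVHUAJKF

K(10): 10−12=-2≡24 → Y
K(10): 10−12=-2≡24 → Y
L(11): 11−12=-1≡25 → Z
D(3): 3−12=-9≡17 → R
H(7): 7−12=-5≡21 → V
T(19): 19−12=7 → H
G(6): 6−12=-6≡20 → U
M(12): 12−12=0 → A
V(21): 21−12=9 → J
W(22): 22−12=10 → K
R(17): 17−12=5 → F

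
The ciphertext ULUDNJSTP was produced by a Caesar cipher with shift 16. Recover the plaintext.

EVENXTCDZ

U(20): 20−16=4 → E
L(11): 11−16=-5≡21 → V
U(20): 20−16=4 → E
D(3): 3−16=-13≡13 → N
N(13): 13−16=-3≡23 → X
J(9): 9−16=-7≡19 → T
S(18): 18−16=2 → C
T(19): 19−16=3 → D
P(15): 15−16=-1≡25 → Z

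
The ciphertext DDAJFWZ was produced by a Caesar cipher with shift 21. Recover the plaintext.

D(3): 3−21=-18≡8 → I
D(3): 3−21=-18≡8 → I
A(0): 0−21=-21≡5 → F
J(9): 9−21=-12≡14 → O
F(5): 5−21=-16≡10 → K
W(22): 22−21=1 → B
Z(25): 25−21=4 → E

IIFOKBE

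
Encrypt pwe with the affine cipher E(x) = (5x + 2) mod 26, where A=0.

p(15): 5·15+2=77≡25 → z
w(22): 5·22+2=112≡8 → i
e(4): 5·4+2=22 → w

ziw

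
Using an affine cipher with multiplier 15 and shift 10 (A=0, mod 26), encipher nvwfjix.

n(13): 15·13+10=205≡23 → x
v(21): 15·21+10=325≡13 → n
w(22): 15·22+10=340≡2 → c
f(5): 15·5+10=85≡7 → h
j(9): 15·9+10=145≡15 → p
i(8): 15·8+10=130≡0 → a
x(23): 15·23+10=355≡17 → r

xnchpar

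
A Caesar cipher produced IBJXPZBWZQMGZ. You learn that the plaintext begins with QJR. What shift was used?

From the crib: I(8)−Q(16)=-8≡18, so the shift is 18.

18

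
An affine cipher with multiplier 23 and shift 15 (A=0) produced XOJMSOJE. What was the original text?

GJCBZJCV

The inverse of 23 mod 26 is 17, since 23·17=391≡1. Apply D(y)=17·(y−15) mod 26:
X(23): 17·(23−15)=136≡6 → G
O(14): 17·(14−15)=-17≡9 → J
J(9): 17·(9−15)=-102≡2 → C
M(12): 17·(12−15)=-51≡1 → B
S(18): 17·(18−15)=51≡25 → Z
O(14): 17·(14−15)=-17≡9 → J
J(9): 17·(9−15)=-102≡2 → C
E(4): 17·(4−15)=-187≡21 → V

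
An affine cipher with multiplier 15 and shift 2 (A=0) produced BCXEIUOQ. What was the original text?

The inverse of 15 mod 26 is 7, since 15·7=105≡1. Apply D(y)=7·(y−2) mod 26:
B(1): 7·(1−2)=-7≡19 → T
C(2): 7·(2−2)=0 → A
X(23): 7·(23−2)=147≡17 → R
E(4): 7·(4−2)=14 → O
I(8): 7·(8−2)=42≡16 → Q
U(20): 7·(20−2)=126≡22 → W
O(14): 7·(14−2)=84≡6 → G
Q(16): 7·(16−2)=98≡20 → U

TAROQWGU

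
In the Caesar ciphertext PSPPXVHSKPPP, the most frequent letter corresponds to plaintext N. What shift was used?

2

The most frequent ciphertext letter is P (appears 6 times).
P is position 15; N is position 13.
Shift = 2.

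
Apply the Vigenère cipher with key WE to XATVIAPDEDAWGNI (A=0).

TEPZEELHAHWACRE

Repeat the key across the message: WEWEWEWEWEWEWEW
X(23)+W(22): 45≡19 → T
A(0)+E(4): 4 → E
T(19)+W(22): 41≡15 → P
V(21)+E(4): 25 → Z
I(8)+W(22): 30≡4 → E
A(0)+E(4): 4 → E
P(15)+W(22): 37≡11 → L
D(3)+E(4): 7 → H
E(4)+W(22): 26≡0 → A
D(3)+E(4): 7 → H
A(0)+W(22): 22 → W
W(22)+E(4): 26≡0 → A
G(6)+W(22): 28≡2 → C
N(13)+E(4): 17 → R
I(8)+W(22): 30≡4 → E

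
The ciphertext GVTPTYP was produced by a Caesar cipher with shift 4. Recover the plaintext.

CRPLPUL

G(6): 6−4=2 → C
V(21): 21−4=17 → R
T(19): 19−4=15 → P
P(15): 15−4=11 → L
T(19): 19−4=15 → P
Y(24): 24−4=20 → U
P(15): 15−4=11 → L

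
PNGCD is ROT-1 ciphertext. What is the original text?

OMFBC

P(15): 15−1=14 → O
N(13): 13−1=12 → M
G(6): 6−1=5 → F
C(2): 2−1=1 → B
D(3): 3−1=2 → C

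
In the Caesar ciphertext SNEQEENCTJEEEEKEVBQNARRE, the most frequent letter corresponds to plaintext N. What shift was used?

The most frequent ciphertext letter is E (appears 9 times).
E is position 4; N is position 13.
Shift = -9≡17.

17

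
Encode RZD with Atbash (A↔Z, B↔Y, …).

R(17) → I(8)
Z(25) → A(0)
D(3) → W(22)

IAW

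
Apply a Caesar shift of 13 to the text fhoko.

subxb

f(5): 5+13=18 → s
h(7): 7+13=20 → u
o(14): 14+13=27≡1 → b
k(10): 10+13=23 → x
o(14): 14+13=27≡1 → b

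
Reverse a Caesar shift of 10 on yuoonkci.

okeedasy

y(24): 24−10=14 → o
u(20): 20−10=10 → k
o(14): 14−10=4 → e
o(14): 14−10=4 → e
n(13): 13−10=3 → d
k(10): 10−10=0 → a
c(2): 2−10=-8≡18 → s
i(8): 8−10=-2≡24 → y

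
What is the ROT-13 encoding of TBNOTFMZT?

T(19): 19+13=32≡6 → G
B(1): 1+13=14 → O
N(13): 13+13=26≡0 → A
O(14): 14+13=27≡1 → B
T(19): 19+13=32≡6 → G
F(5): 5+13=18 → S
M(12): 12+13=25 → Z
Z(25): 25+13=38≡12 → M
T(19): 19+13=32≡6 → G

GOABGSZMG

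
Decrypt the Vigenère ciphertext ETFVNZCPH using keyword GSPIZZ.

Repeat the key across the ciphertext: GSPIZZGSP
E(4)−G(6): -2≡24 → Y
T(19)−S(18): 1 → B
F(5)−P(15): -10≡16 → Q
V(21)−I(8): 13 → N
N(13)−Z(25): -12≡14 → O
Z(25)−Z(25): 0 → A
C(2)−G(6): -4≡22 → W
P(15)−S(18): -3≡23 → X
H(7)−P(15): -8≡18 → S

YBQNOAWXS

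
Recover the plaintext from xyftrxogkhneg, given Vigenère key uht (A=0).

drmzkeuzrnglm

Repeat the key across the ciphertext: uhtuhtuhtuhtu
x(23)−u(20): 3 → d
y(24)−h(7): 17 → r
f(5)−t(19): -14≡12 → m
t(19)−u(20): -1≡25 → z
r(17)−h(7): 10 → k
x(23)−t(19): 4 → e
o(14)−u(20): -6≡20 → u
g(6)−h(7): -1≡25 → z
k(10)−t(19): -9≡17 → r
h(7)−u(20): -13≡13 → n
n(13)−h(7): 6 → g
e(4)−t(19): -15≡11 → l
g(6)−u(20): -14≡12 → m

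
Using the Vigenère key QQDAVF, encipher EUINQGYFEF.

UKLNLLOVHF

Repeat the key across the message: QQDAVFQQDA
E(4)+Q(16): 20 → U
U(20)+Q(16): 36≡10 → K
I(8)+D(3): 11 → L
N(13)+A(0): 13 → N
Q(16)+V(21): 37≡11 → L
G(6)+F(5): 11 → L
Y(24)+Q(16): 40≡14 → O
F(5)+Q(16): 21 → V
E(4)+D(3): 7 → H
F(5)+A(0): 5 → F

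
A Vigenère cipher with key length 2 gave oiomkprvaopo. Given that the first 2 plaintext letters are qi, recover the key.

ya

Subtract each crib letter from the matching ciphertext letter (mod 26):
o(14)−q(16)=-2≡24 → y
i(8)−i(8)=0 → a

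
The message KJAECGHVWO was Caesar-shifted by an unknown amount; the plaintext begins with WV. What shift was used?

14

From the crib: K(10)−W(22)=-12≡14, so the shift is 14.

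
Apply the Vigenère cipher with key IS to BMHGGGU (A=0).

Repeat the key across the message: ISISISI
B(1)+I(8): 9 → J
M(12)+S(18): 30≡4 → E
H(7)+I(8): 15 → P
G(6)+S(18): 24 → Y
G(6)+I(8): 14 → O
G(6)+S(18): 24 → Y
U(20)+I(8): 28≡2 → C

JEPYOYC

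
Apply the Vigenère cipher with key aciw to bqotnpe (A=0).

Repeat the key across the message: aciwaci
b(1)+a(0): 1 → b
q(16)+c(2): 18 → s
o(14)+i(8): 22 → w
t(19)+w(22): 41≡15 → p
n(13)+a(0): 13 → n
p(15)+c(2): 17 → r
e(4)+i(8): 12 → m

bswpnrm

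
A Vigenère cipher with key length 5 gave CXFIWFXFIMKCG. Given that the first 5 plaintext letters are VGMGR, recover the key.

HRTCF

Subtract each crib letter from the matching ciphertext letter (mod 26):
C(2)−V(21)=-19≡7 → H
X(23)−G(6)=17 → R
F(5)−M(12)=-7≡19 → T
I(8)−G(6)=2 → C
W(22)−R(17)=5 → F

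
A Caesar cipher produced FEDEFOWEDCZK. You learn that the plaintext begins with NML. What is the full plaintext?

From the crib: F(5)−N(13)=-8≡18, so the shift is 18.
Subtract 18 from each ciphertext letter:
F(5): 5−18=-13≡13 → N
E(4): 4−18=-14≡12 → M
D(3): 3−18=-15≡11 → L
E(4): 4−18=-14≡12 → M
F(5): 5−18=-13≡13 → N
O(14): 14−18=-4≡22 → W
W(22): 22−18=4 → E
E(4): 4−18=-14≡12 → M
D(3): 3−18=-15≡11 → L
C(2): 2−18=-16≡10 → K
Z(25): 25−18=7 → H
K(10): 10−18=-8≡18 → S

NMLMNWEMLKHS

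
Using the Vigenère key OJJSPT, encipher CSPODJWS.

QBYGSCKB

Repeat the key across the message: OJJSPTOJ
C(2)+O(14): 16 → Q
S(18)+J(9): 27≡1 → B
P(15)+J(9): 24 → Y
O(14)+S(18): 32≡6 → G
D(3)+P(15): 18 → S
J(9)+T(19): 28≡2 → C
W(22)+O(14): 36≡10 → K
S(18)+J(9): 27≡1 → B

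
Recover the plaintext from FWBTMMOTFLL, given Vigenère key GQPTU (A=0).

ZGMASGYEMRF

Repeat the key across the ciphertext: GQPTUGQPTUG
F(5)−G(6): -1≡25 → Z
W(22)−Q(16): 6 → G
B(1)−P(15): -14≡12 → M
T(19)−T(19): 0 → A
M(12)−U(20): -8≡18 → S
M(12)−G(6): 6 → G
O(14)−Q(16): -2≡24 → Y
T(19)−P(15): 4 → E
F(5)−T(19): -14≡12 → M
L(11)−U(20): -9≡17 → R
L(11)−G(6): 5 → F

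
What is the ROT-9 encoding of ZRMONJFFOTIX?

IAVXWSOOXCRG

Z(25): 25+9=34≡8 → I
R(17): 17+9=26≡0 → A
M(12): 12+9=21 → V
O(14): 14+9=23 → X
N(13): 13+9=22 → W
J(9): 9+9=18 → S
F(5): 5+9=14 → O
F(5): 5+9=14 → O
O(14): 14+9=23 → X
T(19): 19+9=28≡2 → C
I(8): 8+9=17 → R
X(23): 23+9=32≡6 → G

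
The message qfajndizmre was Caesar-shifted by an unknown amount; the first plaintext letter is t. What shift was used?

From the crib: q(16)−t(19)=-3≡23, so the shift is 23.

23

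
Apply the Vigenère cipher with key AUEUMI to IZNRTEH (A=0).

Repeat the key across the message: AUEUMIA
I(8)+A(0): 8 → I
Z(25)+U(20): 45≡19 → T
N(13)+E(4): 17 → R
R(17)+U(20): 37≡11 → L
T(19)+M(12): 31≡5 → F
E(4)+I(8): 12 → M
H(7)+A(0): 7 → H

ITRLFMH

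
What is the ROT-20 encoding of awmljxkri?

uqgfdrelc

a(0): 0+20=20 → u
w(22): 22+20=42≡16 → q
m(12): 12+20=32≡6 → g
l(11): 11+20=31≡5 → f
j(9): 9+20=29≡3 → d
x(23): 23+20=43≡17 → r
k(10): 10+20=30≡4 → e
r(17): 17+20=37≡11 → l
i(8): 8+20=28≡2 → c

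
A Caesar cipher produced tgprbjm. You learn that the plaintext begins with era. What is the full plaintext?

From the crib: t(19)−e(4)=15, so the shift is 15.
Subtract 15 from each ciphertext letter:
t(19): 19−15=4 → e
g(6): 6−15=-9≡17 → r
p(15): 15−15=0 → a
r(17): 17−15=2 → c
b(1): 1−15=-14≡12 → m
j(9): 9−15=-6≡20 → u
m(12): 12−15=-3≡23 → x

eracmux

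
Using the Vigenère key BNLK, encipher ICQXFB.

Repeat the key across the message: BNLKBN
I(8)+B(1): 9 → J
C(2)+N(13): 15 → P
Q(16)+L(11): 27≡1 → B
X(23)+K(10): 33≡7 → H
F(5)+B(1): 6 → G
B(1)+N(13): 14 → O

JPBHGO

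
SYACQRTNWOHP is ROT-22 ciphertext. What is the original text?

WCEGUVXRASLT

S(18): 18−22=-4≡22 → W
Y(24): 24−22=2 → C
A(0): 0−22=-22≡4 → E
C(2): 2−22=-20≡6 → G
Q(16): 16−22=-6≡20 → U
R(17): 17−22=-5≡21 → V
T(19): 19−22=-3≡23 → X
N(13): 13−22=-9≡17 → R
W(22): 22−22=0 → A
O(14): 14−22=-8≡18 → S
H(7): 7−22=-15≡11 → L
P(15): 15−22=-7≡19 → T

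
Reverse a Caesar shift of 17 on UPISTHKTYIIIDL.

DYRBCQTCHRRRMU

U(20): 20−17=3 → D
P(15): 15−17=-2≡24 → Y
I(8): 8−17=-9≡17 → R
S(18): 18−17=1 → B
T(19): 19−17=2 → C
H(7): 7−17=-10≡16 → Q
K(10): 10−17=-7≡19 → T
T(19): 19−17=2 → C
Y(24): 24−17=7 → H
I(8): 8−17=-9≡17 → R
I(8): 8−17=-9≡17 → R
I(8): 8−17=-9≡17 → R
D(3): 3−17=-14≡12 → M
L(11): 11−17=-6≡20 → U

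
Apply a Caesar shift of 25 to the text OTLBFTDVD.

NSKAESCUC

O(14): 14+25=39≡13 → N
T(19): 19+25=44≡18 → S
L(11): 11+25=36≡10 → K
B(1): 1+25=26≡0 → A
F(5): 5+25=30≡4 → E
T(19): 19+25=44≡18 → S
D(3): 3+25=28≡2 → C
V(21): 21+25=46≡20 → U
D(3): 3+25=28≡2 → C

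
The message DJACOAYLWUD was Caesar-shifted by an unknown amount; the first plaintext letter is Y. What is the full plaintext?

From the crib: D(3)−Y(24)=-21≡5, so the shift is 5.
Subtract 5 from each ciphertext letter:
D(3): 3−5=-2≡24 → Y
J(9): 9−5=4 → E
A(0): 0−5=-5≡21 → V
C(2): 2−5=-3≡23 → X
O(14): 14−5=9 → J
A(0): 0−5=-5≡21 → V
Y(24): 24−5=19 → T
L(11): 11−5=6 → G
W(22): 22−5=17 → R
U(20): 20−5=15 → P
D(3): 3−5=-2≡24 → Y

YEVXJVTGRPY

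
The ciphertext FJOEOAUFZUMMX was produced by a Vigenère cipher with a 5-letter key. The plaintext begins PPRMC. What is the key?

QUXSM

Subtract each crib letter from the matching ciphertext letter (mod 26):
F(5)−P(15)=-10≡16 → Q
J(9)−P(15)=-6≡20 → U
O(14)−R(17)=-3≡23 → X
E(4)−M(12)=-8≡18 → S
O(14)−C(2)=12 → M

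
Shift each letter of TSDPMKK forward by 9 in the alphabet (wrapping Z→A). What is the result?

T(19): 19+9=28≡2 → C
S(18): 18+9=27≡1 → B
D(3): 3+9=12 → M
P(15): 15+9=24 → Y
M(12): 12+9=21 → V
K(10): 10+9=19 → T
K(10): 10+9=19 → T

CBMYVTT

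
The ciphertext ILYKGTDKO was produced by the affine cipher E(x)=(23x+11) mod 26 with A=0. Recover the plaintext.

BANJTGUJZ

The inverse of 23 mod 26 is 17, since 23·17=391≡1. Apply D(y)=17·(y−11) mod 26:
I(8): 17·(8−11)=-51≡1 → B
L(11): 17·(11−11)=0 → A
Y(24): 17·(24−11)=221≡13 → N
K(10): 17·(10−11)=-17≡9 → J
G(6): 17·(6−11)=-85≡19 → T
T(19): 17·(19−11)=136≡6 → G
D(3): 17·(3−11)=-136≡20 → U
K(10): 17·(10−11)=-17≡9 → J
O(14): 17·(14−11)=51≡25 → Z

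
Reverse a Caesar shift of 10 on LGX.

BWN

L(11): 11−10=1 → B
G(6): 6−10=-4≡22 → W
X(23): 23−10=13 → N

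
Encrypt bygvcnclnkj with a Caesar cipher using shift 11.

mjrgnynwyvu

b(1): 1+11=12 → m
y(24): 24+11=35≡9 → j
g(6): 6+11=17 → r
v(21): 21+11=32≡6 → g
c(2): 2+11=13 → n
n(13): 13+11=24 → y
c(2): 2+11=13 → n
l(11): 11+11=22 → w
n(13): 13+11=24 → y
k(10): 10+11=21 → v
j(9): 9+11=20 → u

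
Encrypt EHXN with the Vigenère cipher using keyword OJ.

SQLW

Repeat the key across the message: OJOJ
E(4)+O(14): 18 → S
H(7)+J(9): 16 → Q
X(23)+O(14): 37≡11 → L
N(13)+J(9): 22 → W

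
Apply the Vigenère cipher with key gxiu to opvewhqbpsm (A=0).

umdyceyvvpu

Repeat the key across the message: gxiugxiugxi
o(14)+g(6): 20 → u
p(15)+x(23): 38≡12 → m
v(21)+i(8): 29≡3 → d
e(4)+u(20): 24 → y
w(22)+g(6): 28≡2 → c
h(7)+x(23): 30≡4 → e
q(16)+i(8): 24 → y
b(1)+u(20): 21 → v
p(15)+g(6): 21 → v
s(18)+x(23): 41≡15 → p
m(12)+i(8): 20 → u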